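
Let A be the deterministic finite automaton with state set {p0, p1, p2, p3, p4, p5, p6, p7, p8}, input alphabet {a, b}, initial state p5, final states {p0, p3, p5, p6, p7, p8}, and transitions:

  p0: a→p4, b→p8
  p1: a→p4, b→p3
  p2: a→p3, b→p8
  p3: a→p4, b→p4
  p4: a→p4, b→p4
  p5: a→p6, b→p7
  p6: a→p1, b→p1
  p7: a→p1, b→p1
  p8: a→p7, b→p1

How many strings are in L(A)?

The useful subgraph on states {p1, p3, p5, p6, p7} is acyclic, so L(A) is finite; the longest accepting path visits 4 useful states, giving maximum string length 3.
Counting accepting paths from p5 by length: 1 of length 0, 2 of length 1, 4 of length 3. Total 7.

7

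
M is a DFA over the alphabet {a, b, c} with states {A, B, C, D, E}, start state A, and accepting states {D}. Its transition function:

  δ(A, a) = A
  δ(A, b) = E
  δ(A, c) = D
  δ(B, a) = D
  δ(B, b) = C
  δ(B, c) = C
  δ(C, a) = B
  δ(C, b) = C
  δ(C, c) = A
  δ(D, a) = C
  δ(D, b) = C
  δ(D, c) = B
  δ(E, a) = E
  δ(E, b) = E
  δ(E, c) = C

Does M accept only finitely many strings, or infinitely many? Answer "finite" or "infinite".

State A is reachable from the start and can reach an accepting state, and it lies on the cycle A → A.
Traversing that cycle any number of times yields accepted strings of unbounded length, so the language is infinite.

infinite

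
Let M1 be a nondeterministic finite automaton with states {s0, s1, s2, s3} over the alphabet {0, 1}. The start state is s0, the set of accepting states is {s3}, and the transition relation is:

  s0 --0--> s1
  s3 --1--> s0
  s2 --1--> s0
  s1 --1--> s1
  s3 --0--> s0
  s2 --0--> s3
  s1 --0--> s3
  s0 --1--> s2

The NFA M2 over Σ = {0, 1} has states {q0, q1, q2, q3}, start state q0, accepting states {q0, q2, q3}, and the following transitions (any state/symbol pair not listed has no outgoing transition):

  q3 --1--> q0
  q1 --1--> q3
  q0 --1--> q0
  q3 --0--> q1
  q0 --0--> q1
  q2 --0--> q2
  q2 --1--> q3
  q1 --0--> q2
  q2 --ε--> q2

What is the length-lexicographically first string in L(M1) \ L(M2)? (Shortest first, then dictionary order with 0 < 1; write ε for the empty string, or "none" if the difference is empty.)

10

The string 10 is accepted by M1 but not by M2.
No shorter string lies in the difference, and 10 is the lexicographically first length-2 string in L(M1) \ L(M2).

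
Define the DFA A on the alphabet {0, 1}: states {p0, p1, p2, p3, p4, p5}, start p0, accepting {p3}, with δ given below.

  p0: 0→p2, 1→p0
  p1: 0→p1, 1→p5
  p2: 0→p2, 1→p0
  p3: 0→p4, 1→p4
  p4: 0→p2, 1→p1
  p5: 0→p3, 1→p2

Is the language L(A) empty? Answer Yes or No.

Yes

The states reachable from the start state are {p0, p2}.
None of the accepting states {p3} is reachable, so no string is accepted and L(A) = ∅.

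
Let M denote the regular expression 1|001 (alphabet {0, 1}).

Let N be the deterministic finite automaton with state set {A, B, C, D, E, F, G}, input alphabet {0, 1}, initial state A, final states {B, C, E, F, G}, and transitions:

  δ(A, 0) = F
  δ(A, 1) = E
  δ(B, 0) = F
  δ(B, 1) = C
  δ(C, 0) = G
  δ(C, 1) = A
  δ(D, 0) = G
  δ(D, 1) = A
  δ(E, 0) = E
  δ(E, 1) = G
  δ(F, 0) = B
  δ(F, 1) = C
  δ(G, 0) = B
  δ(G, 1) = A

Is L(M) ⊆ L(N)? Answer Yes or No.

Converting the expression M to a DFA (subset construction, then merging equivalent states) gives the minimal DFA with states {m0, m1, m2, m3, m4}, start state m0, accepting states {m2} and transitions m0: 0→m1, 1→m2; m1: 0→m3, 1→m4; m2: 0→m4, 1→m4; m3: 0→m4, 1→m2; m4: 0→m4, 1→m4.
Exploring the product automaton M × N from the start pair (m0, A), following both machines on each input symbol, reaches 11 state pairs: (m0, A), (m1, F), (m2, E), (m3, B), (m4, C), (m4, E), (m4, G), (m4, F), (m2, C), (m4, A), (m4, B).
M accepts in {m2} and N accepts in {B, C, E, F, G}. The reachable pairs whose M-component is accepting are (m2, E), (m2, C); in each of them the N-component is accepting too, so the product for L(M) \ L(N) (M-component accepting, N-component rejecting) has no reachable accepting pair and the difference is empty.
Hence every string in L(M) is also in L(N).

Yes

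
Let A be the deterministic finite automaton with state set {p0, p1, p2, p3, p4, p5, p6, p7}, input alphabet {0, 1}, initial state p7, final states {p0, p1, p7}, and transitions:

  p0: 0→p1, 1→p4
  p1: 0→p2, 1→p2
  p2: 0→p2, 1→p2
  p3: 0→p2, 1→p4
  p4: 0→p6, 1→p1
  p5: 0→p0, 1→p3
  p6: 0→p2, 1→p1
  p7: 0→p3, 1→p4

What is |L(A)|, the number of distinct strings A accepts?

The useful subgraph on states {p1, p3, p4, p6, p7} is acyclic, so L(A) is finite; the longest accepting path visits 5 useful states, giving maximum string length 4.
Counting accepting paths from p7 by length: 1 of length 0, 1 of length 2, 2 of length 3, 1 of length 4. Total 5.

5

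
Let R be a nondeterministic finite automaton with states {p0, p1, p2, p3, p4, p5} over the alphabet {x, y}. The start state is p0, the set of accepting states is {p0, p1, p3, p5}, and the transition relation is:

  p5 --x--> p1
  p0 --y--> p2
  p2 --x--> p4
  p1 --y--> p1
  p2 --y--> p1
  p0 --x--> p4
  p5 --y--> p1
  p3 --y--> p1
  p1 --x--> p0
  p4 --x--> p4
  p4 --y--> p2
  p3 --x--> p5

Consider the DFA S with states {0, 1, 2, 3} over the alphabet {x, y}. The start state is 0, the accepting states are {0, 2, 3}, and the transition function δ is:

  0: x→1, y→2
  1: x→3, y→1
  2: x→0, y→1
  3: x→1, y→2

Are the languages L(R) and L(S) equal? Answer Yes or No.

The string yy is accepted by R but rejected by S.
So L(R) ≠ L(S).

No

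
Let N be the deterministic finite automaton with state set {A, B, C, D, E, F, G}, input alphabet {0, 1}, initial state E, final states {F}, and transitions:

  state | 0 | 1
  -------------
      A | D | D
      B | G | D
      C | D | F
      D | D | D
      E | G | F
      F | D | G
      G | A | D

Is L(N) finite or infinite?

finite

The useful states (reachable from E and able to reach an accepting state) are {E, F}.
Restricted to these states the transition graph has no cycle, so every accepting path has bounded length and L is finite.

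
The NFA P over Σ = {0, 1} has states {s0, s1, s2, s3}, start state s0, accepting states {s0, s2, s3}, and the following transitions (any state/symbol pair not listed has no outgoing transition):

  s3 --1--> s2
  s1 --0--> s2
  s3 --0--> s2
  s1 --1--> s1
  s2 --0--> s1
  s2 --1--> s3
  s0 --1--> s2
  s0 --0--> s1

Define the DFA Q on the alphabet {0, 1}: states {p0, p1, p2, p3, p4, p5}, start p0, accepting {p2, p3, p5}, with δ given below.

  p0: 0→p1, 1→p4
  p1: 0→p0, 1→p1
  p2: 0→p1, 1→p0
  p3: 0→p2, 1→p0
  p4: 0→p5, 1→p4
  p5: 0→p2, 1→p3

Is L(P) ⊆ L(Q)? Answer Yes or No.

No

The empty string ε is in L(P) but not in L(Q).
So L(P) ⊄ L(Q).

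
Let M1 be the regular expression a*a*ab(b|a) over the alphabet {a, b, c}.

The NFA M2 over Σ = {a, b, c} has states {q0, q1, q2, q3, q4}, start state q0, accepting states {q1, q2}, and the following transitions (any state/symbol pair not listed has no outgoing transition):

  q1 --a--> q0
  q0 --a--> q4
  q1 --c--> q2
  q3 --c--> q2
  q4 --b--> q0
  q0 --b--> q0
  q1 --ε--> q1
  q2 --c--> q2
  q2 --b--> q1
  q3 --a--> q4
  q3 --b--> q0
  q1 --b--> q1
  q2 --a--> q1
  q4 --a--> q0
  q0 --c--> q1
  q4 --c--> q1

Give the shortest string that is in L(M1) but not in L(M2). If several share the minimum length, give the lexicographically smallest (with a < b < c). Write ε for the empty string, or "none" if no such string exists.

The string aba is accepted by M1 but not by M2.
No shorter string lies in the difference, and aba is the lexicographically first length-3 string in L(M1) \ L(M2).

aba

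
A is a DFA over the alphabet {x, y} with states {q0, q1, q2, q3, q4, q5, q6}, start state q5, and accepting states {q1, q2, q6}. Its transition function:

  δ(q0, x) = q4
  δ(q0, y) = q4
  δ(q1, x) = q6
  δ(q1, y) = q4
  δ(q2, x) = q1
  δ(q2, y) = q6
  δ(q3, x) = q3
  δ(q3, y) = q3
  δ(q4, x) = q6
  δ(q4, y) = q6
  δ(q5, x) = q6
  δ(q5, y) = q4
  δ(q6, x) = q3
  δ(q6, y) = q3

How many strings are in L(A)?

The useful subgraph on states {q4, q5, q6} is acyclic, so L(A) is finite; the longest accepting path visits 3 useful states, giving maximum string length 2.
Counting accepting paths from q5 by length: 1 of length 1, 2 of length 2. Total 3.

3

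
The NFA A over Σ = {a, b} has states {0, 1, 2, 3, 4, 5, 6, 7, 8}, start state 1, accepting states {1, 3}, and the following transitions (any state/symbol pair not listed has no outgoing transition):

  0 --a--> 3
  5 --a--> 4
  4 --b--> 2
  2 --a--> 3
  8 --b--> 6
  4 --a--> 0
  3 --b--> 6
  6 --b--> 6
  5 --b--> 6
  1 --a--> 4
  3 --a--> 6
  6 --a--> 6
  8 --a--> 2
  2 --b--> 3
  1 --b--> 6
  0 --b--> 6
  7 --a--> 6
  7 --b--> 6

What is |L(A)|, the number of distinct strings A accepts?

4

The useful subgraph on states {0, 1, 2, 3, 4} is acyclic, so L(A) is finite; the longest accepting path visits 4 useful states, giving maximum string length 3.
Counting accepting paths from 1 by length: 1 of length 0, 3 of length 3. Total 4.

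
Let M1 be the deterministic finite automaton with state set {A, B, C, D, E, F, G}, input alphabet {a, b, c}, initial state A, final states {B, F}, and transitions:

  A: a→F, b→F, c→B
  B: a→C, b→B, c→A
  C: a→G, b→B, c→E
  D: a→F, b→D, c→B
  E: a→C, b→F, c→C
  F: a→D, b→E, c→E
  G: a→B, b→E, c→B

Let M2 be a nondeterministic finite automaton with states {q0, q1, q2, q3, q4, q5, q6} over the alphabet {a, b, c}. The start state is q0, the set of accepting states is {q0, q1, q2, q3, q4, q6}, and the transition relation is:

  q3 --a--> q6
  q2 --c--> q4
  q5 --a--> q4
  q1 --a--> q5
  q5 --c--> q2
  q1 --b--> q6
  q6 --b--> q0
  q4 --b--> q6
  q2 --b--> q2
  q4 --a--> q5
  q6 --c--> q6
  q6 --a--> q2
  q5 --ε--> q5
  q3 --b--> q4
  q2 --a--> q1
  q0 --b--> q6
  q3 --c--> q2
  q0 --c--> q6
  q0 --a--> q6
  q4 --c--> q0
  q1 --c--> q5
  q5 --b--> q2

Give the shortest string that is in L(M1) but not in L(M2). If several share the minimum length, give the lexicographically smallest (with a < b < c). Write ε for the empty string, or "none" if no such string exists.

The string caaa is accepted by M1 but not by M2.
No shorter string lies in the difference, and caaa is the lexicographically first length-4 string in L(M1) \ L(M2).

caaa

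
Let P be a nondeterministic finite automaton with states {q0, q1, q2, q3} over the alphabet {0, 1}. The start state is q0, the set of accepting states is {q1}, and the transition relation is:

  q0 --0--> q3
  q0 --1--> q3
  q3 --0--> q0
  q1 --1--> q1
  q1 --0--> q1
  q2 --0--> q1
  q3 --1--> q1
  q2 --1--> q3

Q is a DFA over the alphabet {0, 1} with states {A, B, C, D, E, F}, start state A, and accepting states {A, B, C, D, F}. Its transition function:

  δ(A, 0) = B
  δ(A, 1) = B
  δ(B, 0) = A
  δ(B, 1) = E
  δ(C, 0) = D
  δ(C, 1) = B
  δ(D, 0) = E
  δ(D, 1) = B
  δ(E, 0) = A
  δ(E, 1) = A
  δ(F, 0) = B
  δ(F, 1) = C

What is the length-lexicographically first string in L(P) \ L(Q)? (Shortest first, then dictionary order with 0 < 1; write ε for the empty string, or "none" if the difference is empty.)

01

The string 01 is accepted by P but not by Q.
No shorter string lies in the difference, and 01 is the lexicographically first length-2 string in L(P) \ L(Q).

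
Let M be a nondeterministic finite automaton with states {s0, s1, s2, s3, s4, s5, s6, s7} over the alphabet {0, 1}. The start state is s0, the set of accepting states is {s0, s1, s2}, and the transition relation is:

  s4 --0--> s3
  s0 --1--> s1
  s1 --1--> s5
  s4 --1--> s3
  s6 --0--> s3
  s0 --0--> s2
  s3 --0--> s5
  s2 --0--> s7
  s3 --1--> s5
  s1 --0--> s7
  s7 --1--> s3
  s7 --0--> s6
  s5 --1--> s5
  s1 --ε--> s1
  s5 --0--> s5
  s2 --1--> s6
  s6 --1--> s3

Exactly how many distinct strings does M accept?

3

The useful subgraph on states {s0, s1, s2} is acyclic, so L(M) is finite; the longest accepting path visits 2 useful states, giving maximum string length 1.
Counting accepting paths from s0 by length: 1 of length 0, 2 of length 1. Total 3.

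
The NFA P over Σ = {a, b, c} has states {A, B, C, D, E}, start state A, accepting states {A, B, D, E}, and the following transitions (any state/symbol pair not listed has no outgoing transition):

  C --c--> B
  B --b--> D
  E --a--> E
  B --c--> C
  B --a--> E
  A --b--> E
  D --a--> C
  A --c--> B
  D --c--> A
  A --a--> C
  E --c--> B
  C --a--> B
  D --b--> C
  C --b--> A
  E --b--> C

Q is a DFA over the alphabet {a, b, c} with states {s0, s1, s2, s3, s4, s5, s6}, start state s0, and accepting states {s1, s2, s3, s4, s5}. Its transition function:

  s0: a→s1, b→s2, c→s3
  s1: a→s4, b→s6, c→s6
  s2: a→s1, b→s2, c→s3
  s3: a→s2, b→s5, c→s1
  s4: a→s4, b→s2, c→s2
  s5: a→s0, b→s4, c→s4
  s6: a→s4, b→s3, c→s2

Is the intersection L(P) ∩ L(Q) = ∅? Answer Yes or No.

The string b is accepted by both P and Q.
Hence L(P) ∩ L(Q) ≠ ∅.

No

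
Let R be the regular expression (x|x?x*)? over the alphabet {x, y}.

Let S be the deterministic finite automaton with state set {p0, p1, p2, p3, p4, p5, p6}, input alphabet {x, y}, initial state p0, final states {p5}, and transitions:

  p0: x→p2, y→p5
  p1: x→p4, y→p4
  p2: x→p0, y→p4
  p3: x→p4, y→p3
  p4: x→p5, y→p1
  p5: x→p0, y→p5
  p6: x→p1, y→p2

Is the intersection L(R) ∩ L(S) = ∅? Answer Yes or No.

Yes

Converting the expression R to a DFA (subset construction, then merging equivalent states) gives the minimal DFA with states {r0, r1}, start state r0, accepting states {r0} and transitions r0: x→r0, y→r1; r1: x→r1, y→r1.
Exploring the product automaton R × S from the start pair (r0, p0), following both machines on each input symbol, reaches 7 state pairs: (r0, p0), (r0, p2), (r1, p5), (r1, p4), (r1, p0), (r1, p1), (r1, p2).
R accepts in {r0} and S accepts in {p5}; no reachable pair has both components accepting, so no string drives both machines to acceptance simultaneously and L(R) ∩ L(S) = ∅.
So no string is accepted by both, and the intersection is empty.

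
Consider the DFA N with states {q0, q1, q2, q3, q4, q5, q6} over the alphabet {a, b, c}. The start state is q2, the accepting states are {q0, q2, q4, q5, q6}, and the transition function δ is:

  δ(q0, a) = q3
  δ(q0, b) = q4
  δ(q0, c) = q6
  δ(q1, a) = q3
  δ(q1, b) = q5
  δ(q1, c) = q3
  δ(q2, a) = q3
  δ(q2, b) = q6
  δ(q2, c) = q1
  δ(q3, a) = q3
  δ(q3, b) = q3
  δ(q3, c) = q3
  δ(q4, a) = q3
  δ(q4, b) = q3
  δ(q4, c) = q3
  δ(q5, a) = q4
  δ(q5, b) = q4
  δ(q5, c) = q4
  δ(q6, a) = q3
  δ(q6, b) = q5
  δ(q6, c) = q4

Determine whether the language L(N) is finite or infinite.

finite

The useful states (reachable from q2 and able to reach an accepting state) are {q1, q2, q4, q5, q6}.
Restricted to these states the transition graph has no cycle, so every accepting path has bounded length and L is finite.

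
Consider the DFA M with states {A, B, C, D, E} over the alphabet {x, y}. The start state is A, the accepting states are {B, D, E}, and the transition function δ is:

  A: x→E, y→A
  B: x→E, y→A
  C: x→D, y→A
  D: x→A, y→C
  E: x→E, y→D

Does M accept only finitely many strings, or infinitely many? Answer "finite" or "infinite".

State A is reachable from the start and can reach an accepting state, and it lies on the cycle A → A.
Traversing that cycle any number of times yields accepted strings of unbounded length, so the language is infinite.

infinite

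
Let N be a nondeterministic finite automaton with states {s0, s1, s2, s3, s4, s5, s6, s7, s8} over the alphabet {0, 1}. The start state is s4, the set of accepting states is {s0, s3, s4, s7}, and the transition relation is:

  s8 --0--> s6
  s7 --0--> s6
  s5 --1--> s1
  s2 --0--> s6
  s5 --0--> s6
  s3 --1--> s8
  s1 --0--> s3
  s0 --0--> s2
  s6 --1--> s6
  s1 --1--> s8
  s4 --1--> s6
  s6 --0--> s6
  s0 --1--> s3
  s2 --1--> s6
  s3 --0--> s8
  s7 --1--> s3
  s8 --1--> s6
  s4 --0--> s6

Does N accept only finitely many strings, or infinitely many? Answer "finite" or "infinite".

The useful states (reachable from s4 and able to reach an accepting state) are {s4}.
Restricted to these states the transition graph has no cycle, so every accepting path has bounded length and L is finite.

finite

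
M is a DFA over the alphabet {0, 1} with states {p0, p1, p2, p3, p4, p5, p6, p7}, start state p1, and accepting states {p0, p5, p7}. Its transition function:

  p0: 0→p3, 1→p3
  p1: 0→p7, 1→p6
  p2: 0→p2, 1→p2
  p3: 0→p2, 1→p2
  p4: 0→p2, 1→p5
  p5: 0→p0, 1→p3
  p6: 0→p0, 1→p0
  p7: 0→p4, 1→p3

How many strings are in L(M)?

5

The useful subgraph on states {p0, p1, p4, p5, p6, p7} is acyclic, so L(M) is finite; the longest accepting path visits 5 useful states, giving maximum string length 4.
Counting accepting paths from p1 by length: 1 of length 1, 2 of length 2, 1 of length 3, 1 of length 4. Total 5.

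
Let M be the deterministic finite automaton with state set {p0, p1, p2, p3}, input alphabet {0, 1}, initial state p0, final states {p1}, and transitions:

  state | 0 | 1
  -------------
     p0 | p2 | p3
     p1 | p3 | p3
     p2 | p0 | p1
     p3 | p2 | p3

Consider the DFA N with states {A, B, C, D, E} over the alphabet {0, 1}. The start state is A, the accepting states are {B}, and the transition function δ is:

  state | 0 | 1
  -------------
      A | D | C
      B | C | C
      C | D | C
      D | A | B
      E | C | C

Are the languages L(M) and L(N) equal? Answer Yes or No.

Exploring the product automaton M × N from the start pair (p0, A), following both machines on each input symbol, reaches 4 state pairs: (p0, A), (p2, D), (p3, C), (p1, B).
M accepts in {p1} and N accepts in {B}. In every reachable pair the two components are either both accepting — (p1, B) — or both non-accepting, so no string is accepted by exactly one of the machines: L(M) \ L(N) and L(N) \ L(M) are both empty.
Hence every string is accepted by M iff it is accepted by N, and the two languages coincide.

Yes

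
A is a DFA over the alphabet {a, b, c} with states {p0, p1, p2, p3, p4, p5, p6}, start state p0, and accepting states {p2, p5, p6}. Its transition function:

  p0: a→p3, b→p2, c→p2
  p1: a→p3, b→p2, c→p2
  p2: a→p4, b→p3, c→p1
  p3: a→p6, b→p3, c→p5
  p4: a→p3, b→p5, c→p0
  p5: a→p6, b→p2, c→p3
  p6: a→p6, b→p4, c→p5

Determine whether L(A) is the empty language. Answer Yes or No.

The string b is accepted: the run p0 → p2 ends in the accepting state p2.
Since at least one string is accepted, L(A) is not empty.

No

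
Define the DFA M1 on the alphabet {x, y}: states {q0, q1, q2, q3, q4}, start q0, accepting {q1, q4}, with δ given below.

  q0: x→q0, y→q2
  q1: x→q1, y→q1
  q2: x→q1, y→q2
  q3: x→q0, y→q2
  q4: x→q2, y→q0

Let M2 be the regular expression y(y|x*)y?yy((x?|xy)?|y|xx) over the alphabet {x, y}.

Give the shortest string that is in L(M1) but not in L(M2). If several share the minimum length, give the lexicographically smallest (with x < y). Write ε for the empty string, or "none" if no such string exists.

yx

The string yx is accepted by M1 but not by M2.
No shorter string lies in the difference, and yx is the lexicographically first length-2 string in L(M1) \ L(M2).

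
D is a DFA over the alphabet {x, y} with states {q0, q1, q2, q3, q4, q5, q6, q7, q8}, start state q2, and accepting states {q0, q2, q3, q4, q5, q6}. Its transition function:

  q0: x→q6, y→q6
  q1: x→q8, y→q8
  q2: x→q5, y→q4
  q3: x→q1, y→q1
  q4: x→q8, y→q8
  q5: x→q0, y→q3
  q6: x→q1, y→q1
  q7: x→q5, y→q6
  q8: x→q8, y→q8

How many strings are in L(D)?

7

The useful subgraph on states {q0, q2, q3, q4, q5, q6} is acyclic, so L(D) is finite; the longest accepting path visits 4 useful states, giving maximum string length 3.
Counting accepting paths from q2 by length: 1 of length 0, 2 of length 1, 2 of length 2, 2 of length 3. Total 7.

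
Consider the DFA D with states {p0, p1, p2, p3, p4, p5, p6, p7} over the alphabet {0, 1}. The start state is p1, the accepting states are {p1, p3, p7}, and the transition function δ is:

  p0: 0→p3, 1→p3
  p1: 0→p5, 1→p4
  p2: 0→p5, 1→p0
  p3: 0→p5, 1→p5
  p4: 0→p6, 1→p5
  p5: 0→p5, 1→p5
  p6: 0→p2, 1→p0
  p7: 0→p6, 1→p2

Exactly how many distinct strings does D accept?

5

The useful subgraph on states {p0, p1, p2, p3, p4, p6} is acyclic, so L(D) is finite; the longest accepting path visits 6 useful states, giving maximum string length 5.
Counting accepting paths from p1 by length: 1 of length 0, 2 of length 4, 2 of length 5. Total 5.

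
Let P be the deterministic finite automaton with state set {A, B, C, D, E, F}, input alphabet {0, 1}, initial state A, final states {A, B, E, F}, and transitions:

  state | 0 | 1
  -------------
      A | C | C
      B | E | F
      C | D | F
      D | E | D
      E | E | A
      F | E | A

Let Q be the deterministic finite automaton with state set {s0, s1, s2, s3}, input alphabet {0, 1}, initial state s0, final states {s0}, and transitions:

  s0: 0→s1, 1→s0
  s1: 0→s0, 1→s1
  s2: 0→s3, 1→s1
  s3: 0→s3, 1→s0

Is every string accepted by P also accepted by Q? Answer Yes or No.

No

The string 01 is in L(P) but not in L(Q).
So L(P) ⊄ L(Q).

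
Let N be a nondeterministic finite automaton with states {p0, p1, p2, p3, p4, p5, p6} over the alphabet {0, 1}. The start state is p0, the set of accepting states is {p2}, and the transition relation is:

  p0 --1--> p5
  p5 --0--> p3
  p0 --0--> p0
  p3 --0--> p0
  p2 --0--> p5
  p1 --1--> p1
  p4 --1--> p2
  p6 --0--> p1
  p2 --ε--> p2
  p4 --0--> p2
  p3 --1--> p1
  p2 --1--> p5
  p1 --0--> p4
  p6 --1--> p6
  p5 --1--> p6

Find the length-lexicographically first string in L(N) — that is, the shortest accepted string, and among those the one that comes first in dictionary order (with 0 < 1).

A breadth-first search from p0 reaches an accepting state first via the path p0 → p5 → p3 → p1 → p4 → p2 on input 10100.
No string of length < 5 is accepted (BFS exhausts all shorter strings without reaching an accepting state), and 10100 is the lexicographically least accepting string of length 5.

10100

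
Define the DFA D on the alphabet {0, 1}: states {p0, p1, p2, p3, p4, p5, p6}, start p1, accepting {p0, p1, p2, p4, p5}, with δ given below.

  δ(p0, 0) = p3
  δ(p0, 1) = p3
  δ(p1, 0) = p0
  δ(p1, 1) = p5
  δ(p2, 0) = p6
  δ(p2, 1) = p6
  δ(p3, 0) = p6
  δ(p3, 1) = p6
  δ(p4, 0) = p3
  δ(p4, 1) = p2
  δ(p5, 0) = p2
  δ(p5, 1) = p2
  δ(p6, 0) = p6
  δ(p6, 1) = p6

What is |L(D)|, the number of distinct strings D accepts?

The useful subgraph on states {p0, p1, p2, p5} is acyclic, so L(D) is finite; the longest accepting path visits 3 useful states, giving maximum string length 2.
Counting accepting paths from p1 by length: 1 of length 0, 2 of length 1, 2 of length 2. Total 5.

5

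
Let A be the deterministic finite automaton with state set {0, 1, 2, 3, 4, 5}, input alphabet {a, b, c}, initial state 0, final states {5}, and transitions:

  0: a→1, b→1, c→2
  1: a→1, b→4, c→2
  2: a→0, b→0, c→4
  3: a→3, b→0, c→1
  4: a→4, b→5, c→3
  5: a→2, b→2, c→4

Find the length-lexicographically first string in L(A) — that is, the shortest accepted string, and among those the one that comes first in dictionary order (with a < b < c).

abb

A breadth-first search from 0 reaches an accepting state first via the path 0 → 1 → 4 → 5 on input abb.
No string of length < 3 is accepted (BFS exhausts all shorter strings without reaching an accepting state), and abb is the lexicographically least accepting string of length 3.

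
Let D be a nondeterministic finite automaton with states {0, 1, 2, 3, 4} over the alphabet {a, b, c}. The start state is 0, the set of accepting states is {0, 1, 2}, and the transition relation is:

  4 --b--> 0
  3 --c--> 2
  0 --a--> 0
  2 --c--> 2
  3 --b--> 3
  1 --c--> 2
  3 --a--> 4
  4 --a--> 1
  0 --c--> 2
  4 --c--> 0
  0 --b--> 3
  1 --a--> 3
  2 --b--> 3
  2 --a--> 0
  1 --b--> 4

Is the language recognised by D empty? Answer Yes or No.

No

The empty string ε is accepted: the run 0 ends in the accepting state 0.
Since at least one string is accepted, L(D) is not empty.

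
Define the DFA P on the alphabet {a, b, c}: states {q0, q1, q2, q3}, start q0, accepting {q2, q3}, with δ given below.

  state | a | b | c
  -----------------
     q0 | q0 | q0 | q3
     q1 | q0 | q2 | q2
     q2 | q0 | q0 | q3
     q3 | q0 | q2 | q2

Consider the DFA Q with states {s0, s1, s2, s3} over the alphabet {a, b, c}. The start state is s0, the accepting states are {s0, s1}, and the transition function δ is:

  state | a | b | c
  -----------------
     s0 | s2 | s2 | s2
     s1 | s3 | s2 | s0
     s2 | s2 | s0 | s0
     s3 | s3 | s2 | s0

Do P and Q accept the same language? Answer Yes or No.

The string c is accepted by P but rejected by Q.
So L(P) ≠ L(Q).

No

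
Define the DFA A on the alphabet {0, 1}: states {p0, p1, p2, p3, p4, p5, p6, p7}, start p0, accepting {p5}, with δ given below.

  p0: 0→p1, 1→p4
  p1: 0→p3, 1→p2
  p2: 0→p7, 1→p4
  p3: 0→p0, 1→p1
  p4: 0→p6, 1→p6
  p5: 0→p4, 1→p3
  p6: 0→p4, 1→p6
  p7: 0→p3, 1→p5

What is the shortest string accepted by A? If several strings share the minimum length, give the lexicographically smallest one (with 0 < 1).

A breadth-first search from p0 reaches an accepting state first via the path p0 → p1 → p2 → p7 → p5 on input 0101.
No string of length < 4 is accepted (BFS exhausts all shorter strings without reaching an accepting state), and 0101 is the lexicographically least accepting string of length 4.

0101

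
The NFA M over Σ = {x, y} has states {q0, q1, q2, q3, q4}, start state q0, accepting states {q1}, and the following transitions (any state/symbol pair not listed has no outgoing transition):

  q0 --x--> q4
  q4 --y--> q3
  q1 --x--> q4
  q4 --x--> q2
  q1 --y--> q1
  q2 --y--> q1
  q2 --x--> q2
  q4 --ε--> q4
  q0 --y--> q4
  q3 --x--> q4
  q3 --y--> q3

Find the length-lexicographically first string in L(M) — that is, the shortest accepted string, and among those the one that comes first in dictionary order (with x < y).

A breadth-first search from q0 reaches an accepting state first via the path q0 → q4 → q2 → q1 on input xxy.
No string of length < 3 is accepted (BFS exhausts all shorter strings without reaching an accepting state), and xxy is the lexicographically least accepting string of length 3.

xxy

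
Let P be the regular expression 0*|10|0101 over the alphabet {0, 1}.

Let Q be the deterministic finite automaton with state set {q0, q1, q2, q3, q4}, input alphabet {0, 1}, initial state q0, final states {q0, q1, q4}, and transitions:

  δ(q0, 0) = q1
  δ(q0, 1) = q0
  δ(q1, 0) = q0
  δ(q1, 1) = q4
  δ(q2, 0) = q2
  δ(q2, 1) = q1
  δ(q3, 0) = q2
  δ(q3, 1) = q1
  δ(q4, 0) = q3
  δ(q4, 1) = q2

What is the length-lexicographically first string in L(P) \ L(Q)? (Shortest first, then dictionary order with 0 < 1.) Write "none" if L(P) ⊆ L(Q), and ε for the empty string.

Converting the expression P to a DFA (subset construction, then merging equivalent states) gives the minimal DFA with states {p0, p1, p2, p3, p4, p5, p6, p7}, start state p0, accepting states {p0, p1, p3, p5} and transitions p0: 0→p1, 1→p2; p1: 0→p3, 1→p4; p2: 0→p5, 1→p6; p3: 0→p3, 1→p6; p4: 0→p7, 1→p6; p5: 0→p6, 1→p6; p6: 0→p6, 1→p6; p7: 0→p6, 1→p5.
Exploring the product automaton P × Q from the start pair (p0, q0), following both machines on each input symbol, reaches 13 state pairs: (p0, q0), (p1, q1), (p2, q0), (p3, q0), (p4, q4), (p5, q1), (p6, q0), (p3, q1), (p7, q3), (p6, q2), (p6, q4), (p6, q1), (p6, q3).
P accepts in {p0, p1, p3, p5} and Q accepts in {q0, q1, q4}. The reachable pairs whose P-component is accepting are (p0, q0), (p1, q1), (p3, q0), (p5, q1), (p3, q1); in each of them the Q-component is accepting too, so the product for L(P) \ L(Q) (P-component accepting, Q-component rejecting) has no reachable accepting pair and the difference is empty.
So every string accepted by P is also accepted by Q: L(P) \ L(Q) = ∅ and there is no such string.

none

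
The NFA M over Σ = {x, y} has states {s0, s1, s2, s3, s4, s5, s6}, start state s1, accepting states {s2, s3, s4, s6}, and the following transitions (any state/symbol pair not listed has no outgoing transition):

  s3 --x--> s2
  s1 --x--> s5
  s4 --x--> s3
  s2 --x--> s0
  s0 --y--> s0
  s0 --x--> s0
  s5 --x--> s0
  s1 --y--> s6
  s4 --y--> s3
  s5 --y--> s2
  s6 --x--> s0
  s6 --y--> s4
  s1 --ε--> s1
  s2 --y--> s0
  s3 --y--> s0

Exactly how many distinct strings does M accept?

7

The useful subgraph on states {s1, s2, s3, s4, s5, s6} is acyclic, so L(M) is finite; the longest accepting path visits 5 useful states, giving maximum string length 4.
Counting accepting paths from s1 by length: 1 of length 1, 2 of length 2, 2 of length 3, 2 of length 4. Total 7.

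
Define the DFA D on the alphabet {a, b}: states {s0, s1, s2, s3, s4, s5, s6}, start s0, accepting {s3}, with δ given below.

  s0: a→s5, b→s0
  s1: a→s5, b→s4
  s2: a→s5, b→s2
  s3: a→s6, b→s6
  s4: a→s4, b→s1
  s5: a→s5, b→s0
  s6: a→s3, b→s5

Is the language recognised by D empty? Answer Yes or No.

The states reachable from the start state are {s0, s5}.
None of the accepting states {s3} is reachable, so no string is accepted and L(D) = ∅.

Yes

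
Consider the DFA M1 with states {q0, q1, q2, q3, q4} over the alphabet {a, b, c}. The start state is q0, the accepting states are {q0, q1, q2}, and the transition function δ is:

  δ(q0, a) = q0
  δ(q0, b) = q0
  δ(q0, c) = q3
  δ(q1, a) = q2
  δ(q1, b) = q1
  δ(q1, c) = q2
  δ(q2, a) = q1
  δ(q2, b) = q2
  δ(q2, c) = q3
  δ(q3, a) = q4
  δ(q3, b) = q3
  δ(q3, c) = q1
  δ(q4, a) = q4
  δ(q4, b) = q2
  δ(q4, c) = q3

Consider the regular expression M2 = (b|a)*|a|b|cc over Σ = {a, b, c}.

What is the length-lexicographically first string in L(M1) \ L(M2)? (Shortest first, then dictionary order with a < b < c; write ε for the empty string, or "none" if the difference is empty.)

acc

The string acc is accepted by M1 but not by M2.
No shorter string lies in the difference, and acc is the lexicographically first length-3 string in L(M1) \ L(M2).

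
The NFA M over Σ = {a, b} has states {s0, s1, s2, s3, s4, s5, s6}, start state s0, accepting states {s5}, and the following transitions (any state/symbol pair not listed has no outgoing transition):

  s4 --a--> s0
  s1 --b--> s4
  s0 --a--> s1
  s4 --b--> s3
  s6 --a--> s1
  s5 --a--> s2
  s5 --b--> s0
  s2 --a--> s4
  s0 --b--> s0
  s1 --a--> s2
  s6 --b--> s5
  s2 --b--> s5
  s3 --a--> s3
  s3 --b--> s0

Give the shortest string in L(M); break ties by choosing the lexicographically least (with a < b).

A breadth-first search from s0 reaches an accepting state first via the path s0 → s1 → s2 → s5 on input aab.
No string of length < 3 is accepted (BFS exhausts all shorter strings without reaching an accepting state), and aab is the lexicographically least accepting string of length 3.

aab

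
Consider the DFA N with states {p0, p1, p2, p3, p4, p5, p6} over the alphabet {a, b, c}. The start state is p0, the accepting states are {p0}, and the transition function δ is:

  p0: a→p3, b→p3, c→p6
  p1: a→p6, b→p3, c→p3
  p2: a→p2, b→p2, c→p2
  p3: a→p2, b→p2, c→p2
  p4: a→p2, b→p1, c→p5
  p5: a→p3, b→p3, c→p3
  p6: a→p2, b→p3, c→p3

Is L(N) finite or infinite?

The useful states (reachable from p0 and able to reach an accepting state) are {p0}.
Restricted to these states the transition graph has no cycle, so every accepting path has bounded length and L is finite.

finite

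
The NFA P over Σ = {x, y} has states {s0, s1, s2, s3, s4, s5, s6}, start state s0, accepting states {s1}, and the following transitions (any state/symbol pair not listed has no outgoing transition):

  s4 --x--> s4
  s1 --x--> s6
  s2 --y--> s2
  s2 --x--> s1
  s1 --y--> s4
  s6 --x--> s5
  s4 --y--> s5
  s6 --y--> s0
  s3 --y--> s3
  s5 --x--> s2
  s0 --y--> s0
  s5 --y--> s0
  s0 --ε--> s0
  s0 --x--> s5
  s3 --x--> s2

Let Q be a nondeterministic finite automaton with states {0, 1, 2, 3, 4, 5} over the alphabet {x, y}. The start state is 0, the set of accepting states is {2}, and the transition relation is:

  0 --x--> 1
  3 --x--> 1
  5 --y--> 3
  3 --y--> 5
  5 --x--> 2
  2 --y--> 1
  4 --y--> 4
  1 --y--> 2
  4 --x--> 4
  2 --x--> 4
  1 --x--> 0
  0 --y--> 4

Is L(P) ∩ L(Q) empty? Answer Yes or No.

Yes

Exploring the product automaton P × Q from the start pair (s0, 0), following both machines on each input symbol, reaches 19 state pairs: (s0, 0), (s5, 1), (s0, 4), (s2, 0), (s0, 2), (s5, 4), (s1, 1), (s2, 4), (s0, 1), (s6, 0), (s4, 2), (s1, 4), (s5, 0), (s4, 4), (s6, 4), (s2, 1), (s1, 0), (s2, 2), (s6, 1).
P accepts in {s1} and Q accepts in {2}; no reachable pair has both components accepting, so no string drives both machines to acceptance simultaneously and L(P) ∩ L(Q) = ∅.
So no string is accepted by both, and the intersection is empty.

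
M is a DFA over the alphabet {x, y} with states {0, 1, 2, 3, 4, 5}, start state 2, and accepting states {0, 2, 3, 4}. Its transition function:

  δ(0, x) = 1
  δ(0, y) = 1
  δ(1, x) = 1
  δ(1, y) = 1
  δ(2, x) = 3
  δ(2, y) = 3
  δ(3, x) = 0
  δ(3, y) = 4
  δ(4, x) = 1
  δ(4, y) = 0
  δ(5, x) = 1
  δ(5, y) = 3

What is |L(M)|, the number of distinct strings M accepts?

The useful subgraph on states {0, 2, 3, 4} is acyclic, so L(M) is finite; the longest accepting path visits 4 useful states, giving maximum string length 3.
Counting accepting paths from 2 by length: 1 of length 0, 2 of length 1, 4 of length 2, 2 of length 3. Total 9.

9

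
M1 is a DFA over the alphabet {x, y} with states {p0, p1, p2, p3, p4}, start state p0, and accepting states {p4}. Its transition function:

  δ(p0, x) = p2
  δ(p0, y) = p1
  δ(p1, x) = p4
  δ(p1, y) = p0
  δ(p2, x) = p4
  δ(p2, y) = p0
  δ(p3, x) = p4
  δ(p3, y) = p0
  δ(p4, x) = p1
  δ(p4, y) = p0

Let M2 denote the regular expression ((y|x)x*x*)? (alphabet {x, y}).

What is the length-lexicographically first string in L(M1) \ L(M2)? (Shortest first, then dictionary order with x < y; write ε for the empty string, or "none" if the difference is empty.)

The string xyxx is accepted by M1 but not by M2.
No shorter string lies in the difference, and xyxx is the lexicographically first length-4 string in L(M1) \ L(M2).

xyxx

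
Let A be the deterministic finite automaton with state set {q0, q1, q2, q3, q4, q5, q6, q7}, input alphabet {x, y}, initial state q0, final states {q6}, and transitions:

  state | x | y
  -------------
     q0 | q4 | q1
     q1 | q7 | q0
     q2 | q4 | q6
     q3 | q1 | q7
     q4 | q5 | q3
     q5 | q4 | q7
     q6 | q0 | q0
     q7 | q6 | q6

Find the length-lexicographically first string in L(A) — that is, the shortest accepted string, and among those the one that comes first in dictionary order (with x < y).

A breadth-first search from q0 reaches an accepting state first via the path q0 → q1 → q7 → q6 on input yxx.
No string of length < 3 is accepted (BFS exhausts all shorter strings without reaching an accepting state), and yxx is the lexicographically least accepting string of length 3.

yxx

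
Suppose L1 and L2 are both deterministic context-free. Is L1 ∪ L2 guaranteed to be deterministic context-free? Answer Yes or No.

{aⁿbⁿ : n≥0} and {aⁿb²ⁿ : n≥0} are each accepted by a deterministic PDA (push the a's; pop one per b, respectively one per two b's), but their union U is not. Suppose a DPDA M accepted U. Being deterministic, M has a single run on aⁿb²ⁿ, and since aⁿbⁿ ∈ U that run passes through an accepting configuration right after consuming the prefix aⁿbⁿ and then goes on to accept again after n more b's. Build an ordinary (nondeterministic) PDA M′ that simulates M on a's and b's and, at any moment when M is in an accepting state, may switch to a second mode in which it reads only c's, feeding each c to M as a b; M′ accepts when M does. Then M′ accepts aⁱbʲcᵏ (k≥1) exactly when both aⁱbʲ ∈ U and aⁱbʲ⁺ᵏ ∈ U, and checking the four cases (i=j or j=2i, combined with j+k=i or j+k=2i) leaves only i=j=k: so L(M′) ∩ a*b*c⁺ = {aⁿbⁿcⁿ : n≥1} would be context-free, which it is not (pumping lemma) — contradiction. (The union is an unambiguous CFL; it is determinism, not unambiguity, that fails.)

No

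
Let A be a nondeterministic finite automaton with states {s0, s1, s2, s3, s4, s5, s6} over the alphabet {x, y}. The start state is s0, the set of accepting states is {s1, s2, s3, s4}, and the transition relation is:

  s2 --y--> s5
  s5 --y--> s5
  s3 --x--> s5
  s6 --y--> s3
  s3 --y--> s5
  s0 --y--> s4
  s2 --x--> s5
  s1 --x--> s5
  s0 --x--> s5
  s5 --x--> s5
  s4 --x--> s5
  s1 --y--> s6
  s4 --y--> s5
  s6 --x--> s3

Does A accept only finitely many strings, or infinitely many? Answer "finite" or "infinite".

The useful states (reachable from s0 and able to reach an accepting state) are {s0, s4}.
Restricted to these states the transition graph has no cycle, so every accepting path has bounded length and L is finite.

finite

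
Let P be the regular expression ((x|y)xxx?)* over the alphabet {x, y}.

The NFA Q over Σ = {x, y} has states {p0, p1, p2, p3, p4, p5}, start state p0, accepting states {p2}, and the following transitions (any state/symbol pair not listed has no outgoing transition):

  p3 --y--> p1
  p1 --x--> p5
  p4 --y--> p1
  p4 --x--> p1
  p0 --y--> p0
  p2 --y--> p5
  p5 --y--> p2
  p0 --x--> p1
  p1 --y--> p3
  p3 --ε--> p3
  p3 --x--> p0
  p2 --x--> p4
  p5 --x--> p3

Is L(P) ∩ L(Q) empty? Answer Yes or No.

Converting the expression P to a DFA (subset construction, then merging equivalent states) gives the minimal DFA with states {r0, r1, r2, r3, r4, r5, r6, r7}, start state r0, accepting states {r0, r4, r5, r7} and transitions r0: x→r1, y→r1; r1: x→r2, y→r3; r2: x→r4, y→r3; r3: x→r3, y→r3; r4: x→r5, y→r1; r5: x→r6, y→r1; r6: x→r7, y→r3; r7: x→r7, y→r1.
Exploring the product automaton P × Q from the start pair (r0, p0), following both machines on each input symbol, reaches 28 state pairs: (r0, p0), (r1, p1), (r1, p0), (r2, p5), (r3, p3), (r2, p1), (r3, p0), (r4, p3), (r3, p2), (r3, p1), (r4, p5), (r5, p0), (r3, p4), (r3, p5), (r5, p3), (r1, p2), (r6, p1), (r6, p0), (r2, p4), (r7, p5), (r7, p1), (r4, p1), (r7, p3), (r1, p3), (r5, p5), (r7, p0), (r2, p0), (r6, p3).
P accepts in {r0, r4, r5, r7} and Q accepts in {p2}; no reachable pair has both components accepting, so no string drives both machines to acceptance simultaneously and L(P) ∩ L(Q) = ∅.
So no string is accepted by both, and the intersection is empty.

Yes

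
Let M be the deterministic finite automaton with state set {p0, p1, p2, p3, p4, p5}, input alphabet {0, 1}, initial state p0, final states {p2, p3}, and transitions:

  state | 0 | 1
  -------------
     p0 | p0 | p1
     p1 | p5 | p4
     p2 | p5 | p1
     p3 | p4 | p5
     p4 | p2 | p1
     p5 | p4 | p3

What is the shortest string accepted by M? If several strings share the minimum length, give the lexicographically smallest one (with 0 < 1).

A breadth-first search from p0 reaches an accepting state first via the path p0 → p1 → p5 → p3 on input 101.
No string of length < 3 is accepted (BFS exhausts all shorter strings without reaching an accepting state), and 101 is the lexicographically least accepting string of length 3.

101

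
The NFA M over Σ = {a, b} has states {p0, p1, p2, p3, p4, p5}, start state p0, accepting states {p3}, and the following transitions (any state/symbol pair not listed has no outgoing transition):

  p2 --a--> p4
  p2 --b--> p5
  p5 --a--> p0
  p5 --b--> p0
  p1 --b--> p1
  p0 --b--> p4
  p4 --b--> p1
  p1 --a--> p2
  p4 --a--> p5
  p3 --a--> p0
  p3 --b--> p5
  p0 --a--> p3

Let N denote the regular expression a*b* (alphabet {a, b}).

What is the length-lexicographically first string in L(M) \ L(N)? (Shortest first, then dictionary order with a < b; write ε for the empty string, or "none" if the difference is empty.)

abaa

The string abaa is accepted by M but not by N.
No shorter string lies in the difference, and abaa is the lexicographically first length-4 string in L(M) \ L(N).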